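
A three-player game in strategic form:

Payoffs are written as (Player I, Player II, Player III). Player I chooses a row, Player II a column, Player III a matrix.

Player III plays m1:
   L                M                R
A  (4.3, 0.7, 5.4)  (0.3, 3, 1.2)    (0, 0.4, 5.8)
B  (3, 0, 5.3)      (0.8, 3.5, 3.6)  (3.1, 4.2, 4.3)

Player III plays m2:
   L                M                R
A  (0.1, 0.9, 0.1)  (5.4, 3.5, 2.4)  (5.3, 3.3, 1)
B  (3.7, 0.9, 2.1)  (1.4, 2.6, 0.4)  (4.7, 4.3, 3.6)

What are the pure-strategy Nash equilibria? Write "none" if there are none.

(A, M, m2); (B, R, m1)

For each strategy profile, look for a profitable unilateral deviation.
(A, L, m1): Player II can switch to M (0.7 → 3). Not NE.
(A, L, m2): Player I can switch to B (0.1 → 3.7). Not NE.
(A, M, m1): Player I can switch to B (0.3 → 0.8). Not NE.
(A, M, m2): Player I gets 5.4, best alternative 1.4; Player II gets 3.5, best alternative 3.3; Player III gets 2.4, best alternative 1.2. No profitable deviation — NE.
(A, R, m1): Player I can switch to B (0 → 3.1). Not NE.
(A, R, m2): Player II can switch to M (3.3 → 3.5). Not NE.
(B, L, m1): Player I can switch to A (3 → 4.3). Not NE.
(B, R, m1): Player I gets 3.1, best alternative 0; Player II gets 4.2, best alternative 3.5; Player III gets 4.3, best alternative 3.6. No profitable deviation — NE.
(The remaining 4 profiles each have a profitable deviation by the same check.)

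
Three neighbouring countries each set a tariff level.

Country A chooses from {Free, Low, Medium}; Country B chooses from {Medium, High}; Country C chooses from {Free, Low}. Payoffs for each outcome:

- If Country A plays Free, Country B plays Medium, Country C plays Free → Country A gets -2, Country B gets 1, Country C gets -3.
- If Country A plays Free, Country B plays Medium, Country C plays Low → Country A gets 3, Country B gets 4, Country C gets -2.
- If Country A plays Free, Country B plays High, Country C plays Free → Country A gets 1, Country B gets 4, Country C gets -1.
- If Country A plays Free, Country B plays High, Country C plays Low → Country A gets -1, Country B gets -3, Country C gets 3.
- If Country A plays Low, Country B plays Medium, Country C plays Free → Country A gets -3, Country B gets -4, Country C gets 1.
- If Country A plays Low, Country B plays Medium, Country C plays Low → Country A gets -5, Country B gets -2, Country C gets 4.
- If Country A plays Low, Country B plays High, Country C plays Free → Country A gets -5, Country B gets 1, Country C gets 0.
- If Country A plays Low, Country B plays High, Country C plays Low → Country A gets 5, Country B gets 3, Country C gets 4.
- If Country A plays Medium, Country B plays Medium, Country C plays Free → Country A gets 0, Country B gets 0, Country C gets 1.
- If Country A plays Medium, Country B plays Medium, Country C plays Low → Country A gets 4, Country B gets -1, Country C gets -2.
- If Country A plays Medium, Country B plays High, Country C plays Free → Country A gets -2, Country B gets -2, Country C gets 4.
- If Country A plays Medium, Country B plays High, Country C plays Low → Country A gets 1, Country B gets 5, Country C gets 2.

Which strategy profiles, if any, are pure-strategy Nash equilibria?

Mark each player's best response to every combination of opponents' strategies; a profile where every player is best-responding is a pure Nash equilibrium.
Country A against (Medium, Free): payoffs -2, -3, 0 → best response Medium.
Country A against (Medium, Low): payoffs 3, -5, 4 → best response Medium.
Country A against (High, Free): payoffs 1, -5, -2 → best response Free.
Country A against (High, Low): payoffs -1, 5, 1 → best response Low.
Country B against (Free, Free): payoffs 1, 4 → best response High.
Country B against (Free, Low): payoffs 4, -3 → best response Medium.
Country B against (Low, Free): payoffs -4, 1 → best response High.
Country B against (Low, Low): payoffs -2, 3 → best response High.
Country B against (Medium, Free): payoffs 0, -2 → best response Medium.
Country B against (Medium, Low): payoffs -1, 5 → best response High.
Country C against (Free, Medium): payoffs -3, -2 → best response Low.
Country C against (Free, High): payoffs -1, 3 → best response Low.
Country C against (Low, Medium): payoffs 1, 4 → best response Low.
Country C against (Low, High): payoffs 0, 4 → best response Low.
Country C against (Medium, Medium): payoffs 1, -2 → best response Free.
Country C against (Medium, High): payoffs 4, 2 → best response Free.
Mutual best responses: (Low, High, Low); (Medium, Medium, Free).

The pure Nash equilibria are (Low, High, Low), (Medium, Medium, Free).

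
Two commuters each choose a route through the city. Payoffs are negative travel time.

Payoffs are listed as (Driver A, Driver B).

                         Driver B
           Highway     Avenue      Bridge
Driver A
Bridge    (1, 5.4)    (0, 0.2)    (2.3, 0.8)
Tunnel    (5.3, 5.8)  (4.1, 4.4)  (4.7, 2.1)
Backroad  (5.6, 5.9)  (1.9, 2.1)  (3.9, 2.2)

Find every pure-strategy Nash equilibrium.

The unique pure-strategy Nash equilibrium is (Backroad, Highway).

For each player, find the best response to each opponent profile; mutual best responses are the pure NE.
Driver A against Highway: payoffs 1, 5.3, 5.6 → best response Backroad.
Driver A against Avenue: payoffs 0, 4.1, 1.9 → best response Tunnel.
Driver A against Bridge: payoffs 2.3, 4.7, 3.9 → best response Tunnel.
Driver B against Bridge: payoffs 5.4, 0.2, 0.8 → best response Highway.
Driver B against Tunnel: payoffs 5.8, 4.4, 2.1 → best response Highway.
Driver B against Backroad: payoffs 5.9, 2.1, 2.2 → best response Highway.
Mutual best responses: (Backroad, Highway).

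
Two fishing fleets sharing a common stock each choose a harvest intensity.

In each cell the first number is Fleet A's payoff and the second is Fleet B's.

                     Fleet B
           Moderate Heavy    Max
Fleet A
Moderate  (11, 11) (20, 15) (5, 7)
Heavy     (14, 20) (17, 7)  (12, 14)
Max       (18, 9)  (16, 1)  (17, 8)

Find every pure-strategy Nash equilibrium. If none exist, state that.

The pure Nash equilibria are (Moderate, Heavy), (Max, Moderate).

(Moderate, Moderate): Fleet A can switch to Heavy (11 → 14). Not NE.
(Moderate, Heavy): Fleet A gets 20, best alternative 17; Fleet B gets 15, best alternative 11. No profitable deviation — NE.
(Moderate, Max): Fleet A can switch to Heavy (5 → 12). Not NE.
(Heavy, Moderate): Fleet A can switch to Max (14 → 18). Not NE.
(Heavy, Heavy): Fleet A can switch to Moderate (17 → 20). Not NE.
(Heavy, Max): Fleet A can switch to Max (12 → 17). Not NE.
(Max, Moderate): Fleet A gets 18, best alternative 14; Fleet B gets 9, best alternative 8. No profitable deviation — NE.
(Max, Heavy): Fleet A can switch to Moderate (16 → 20). Not NE.
(Max, Max): Fleet B can switch to Moderate (8 → 9). Not NE.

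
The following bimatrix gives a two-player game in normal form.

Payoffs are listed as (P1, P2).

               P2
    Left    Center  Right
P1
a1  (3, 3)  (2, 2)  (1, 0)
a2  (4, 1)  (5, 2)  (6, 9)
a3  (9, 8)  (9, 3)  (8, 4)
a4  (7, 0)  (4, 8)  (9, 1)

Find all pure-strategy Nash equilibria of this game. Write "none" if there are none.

The unique pure-strategy Nash equilibrium is (a3, Left).

P1 against Left: payoffs 3, 4, 9, 7 → best response a3.
P1 against Center: payoffs 2, 5, 9, 4 → best response a3.
P1 against Right: payoffs 1, 6, 8, 9 → best response a4.
P2 against a1: payoffs 3, 2, 0 → best response Left.
P2 against a2: payoffs 1, 2, 9 → best response Right.
P2 against a3: payoffs 8, 3, 4 → best response Left.
P2 against a4: payoffs 0, 8, 1 → best response Center.
Mutual best responses: (a3, Left).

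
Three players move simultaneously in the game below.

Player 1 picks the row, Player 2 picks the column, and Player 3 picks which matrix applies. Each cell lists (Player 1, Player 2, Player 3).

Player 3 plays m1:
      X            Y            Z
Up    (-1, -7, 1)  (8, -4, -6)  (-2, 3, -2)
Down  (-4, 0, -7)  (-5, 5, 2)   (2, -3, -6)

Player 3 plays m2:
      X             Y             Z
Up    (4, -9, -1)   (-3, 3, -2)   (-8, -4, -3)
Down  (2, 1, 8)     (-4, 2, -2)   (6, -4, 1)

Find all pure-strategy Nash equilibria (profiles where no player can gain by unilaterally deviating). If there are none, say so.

Player 1 against (X, m1): payoffs -1, -4 → best response Up.
Player 1 against (X, m2): payoffs 4, 2 → best response Up.
Player 1 against (Y, m1): payoffs 8, -5 → best response Up.
Player 1 against (Y, m2): payoffs -3, -4 → best response Up.
Player 1 against (Z, m1): payoffs -2, 2 → best response Down.
Player 1 against (Z, m2): payoffs -8, 6 → best response Down.
Player 2 against (Up, m1): payoffs -7, -4, 3 → best response Z.
Player 2 against (Up, m2): payoffs -9, 3, -4 → best response Y.
Player 2 against (Down, m1): payoffs 0, 5, -3 → best response Y.
Player 2 against (Down, m2): payoffs 1, 2, -4 → best response Y.
Player 3 against (Up, X): payoffs 1, -1 → best response m1.
Player 3 against (Up, Y): payoffs -6, -2 → best response m2.
Player 3 against (Up, Z): payoffs -2, -3 → best response m1.
Player 3 against (Down, X): payoffs -7, 8 → best response m2.
Player 3 against (Down, Y): payoffs 2, -2 → best response m1.
Player 3 against (Down, Z): payoffs -6, 1 → best response m2.
Mutual best responses: (Up, Y, m2).

Pure NE: (Up, Y, m2)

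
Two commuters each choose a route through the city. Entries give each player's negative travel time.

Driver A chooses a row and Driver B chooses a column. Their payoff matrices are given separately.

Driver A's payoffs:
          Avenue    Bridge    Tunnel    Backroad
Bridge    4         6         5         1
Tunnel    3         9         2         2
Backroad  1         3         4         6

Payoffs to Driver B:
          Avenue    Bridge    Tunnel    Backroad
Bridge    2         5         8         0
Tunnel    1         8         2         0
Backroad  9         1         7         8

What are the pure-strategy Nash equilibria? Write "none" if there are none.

(Bridge, Tunnel), (Tunnel, Bridge)

For each strategy profile, look for a profitable unilateral deviation.
(Bridge, Avenue): Driver B can switch to Bridge (2 → 5). Not NE.
(Bridge, Bridge): Driver A can switch to Tunnel (6 → 9). Not NE.
(Bridge, Tunnel): Driver A gets 5, best alternative 4; Driver B gets 8, best alternative 5. No profitable deviation — NE.
(Bridge, Backroad): Driver A can switch to Tunnel (1 → 2). Not NE.
(Tunnel, Avenue): Driver A can switch to Bridge (3 → 4). Not NE.
(Tunnel, Bridge): Driver A gets 9, best alternative 6; Driver B gets 8, best alternative 2. No profitable deviation — NE.
(Tunnel, Tunnel): Driver A can switch to Bridge (2 → 5). Not NE.
(Tunnel, Backroad): Driver A can switch to Backroad (2 → 6). Not NE.
(Backroad, Avenue): Driver A can switch to Bridge (1 → 4). Not NE.
(Backroad, Bridge): Driver A can switch to Bridge (3 → 6). Not NE.
(The remaining 2 profiles each have a profitable deviation by the same check.)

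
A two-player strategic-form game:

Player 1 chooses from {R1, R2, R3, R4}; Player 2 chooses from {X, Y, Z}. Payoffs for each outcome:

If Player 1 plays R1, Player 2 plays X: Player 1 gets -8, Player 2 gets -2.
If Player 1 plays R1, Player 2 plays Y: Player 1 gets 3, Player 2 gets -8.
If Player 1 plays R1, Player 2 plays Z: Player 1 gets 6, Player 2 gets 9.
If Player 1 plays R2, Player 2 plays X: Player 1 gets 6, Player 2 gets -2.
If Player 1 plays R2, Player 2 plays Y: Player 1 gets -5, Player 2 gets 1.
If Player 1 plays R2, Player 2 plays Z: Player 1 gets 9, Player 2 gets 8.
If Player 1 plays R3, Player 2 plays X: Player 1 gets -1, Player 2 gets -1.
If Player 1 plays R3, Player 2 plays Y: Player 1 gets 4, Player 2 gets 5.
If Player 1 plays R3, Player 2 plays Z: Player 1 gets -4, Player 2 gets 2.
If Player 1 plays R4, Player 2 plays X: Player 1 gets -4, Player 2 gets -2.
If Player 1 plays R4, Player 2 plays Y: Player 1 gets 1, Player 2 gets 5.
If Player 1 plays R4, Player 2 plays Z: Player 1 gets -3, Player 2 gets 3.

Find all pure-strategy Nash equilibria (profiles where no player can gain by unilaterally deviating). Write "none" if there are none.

Player 1 against X: payoffs -8, 6, -1, -4 → best response R2.
Player 1 against Y: payoffs 3, -5, 4, 1 → best response R3.
Player 1 against Z: payoffs 6, 9, -4, -3 → best response R2.
Player 2 against R1: payoffs -2, -8, 9 → best response Z.
Player 2 against R2: payoffs -2, 1, 8 → best response Z.
Player 2 against R3: payoffs -1, 5, 2 → best response Y.
Player 2 against R4: payoffs -2, 5, 3 → best response Y.
Mutual best responses: (R2, Z); (R3, Y).

The pure Nash equilibria are (R2, Z), (R3, Y).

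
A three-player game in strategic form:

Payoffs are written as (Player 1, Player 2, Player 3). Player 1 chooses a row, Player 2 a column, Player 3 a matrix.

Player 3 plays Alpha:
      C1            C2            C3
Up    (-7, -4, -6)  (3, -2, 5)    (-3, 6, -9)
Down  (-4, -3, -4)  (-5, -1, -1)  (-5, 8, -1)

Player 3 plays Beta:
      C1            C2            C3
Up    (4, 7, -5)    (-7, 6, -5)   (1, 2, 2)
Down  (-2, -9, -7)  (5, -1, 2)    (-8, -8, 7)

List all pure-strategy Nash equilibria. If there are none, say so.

(Up, C1, Beta) and (Down, C2, Beta)

Mark each player's best response to every combination of opponents' strategies; a profile where every player is best-responding is a pure Nash equilibrium.
Player 1 against (C1, Alpha): payoffs -7, -4 → best response Down.
Player 1 against (C1, Beta): payoffs 4, -2 → best response Up.
Player 1 against (C2, Alpha): payoffs 3, -5 → best response Up.
Player 1 against (C2, Beta): payoffs -7, 5 → best response Down.
Player 1 against (C3, Alpha): payoffs -3, -5 → best response Up.
Player 1 against (C3, Beta): payoffs 1, -8 → best response Up.
Player 2 against (Up, Alpha): payoffs -4, -2, 6 → best response C3.
Player 2 against (Up, Beta): payoffs 7, 6, 2 → best response C1.
Player 2 against (Down, Alpha): payoffs -3, -1, 8 → best response C3.
Player 2 against (Down, Beta): payoffs -9, -1, -8 → best response C2.
Player 3 against (Up, C1): payoffs -6, -5 → best response Beta.
Player 3 against (Up, C2): payoffs 5, -5 → best response Alpha.
Player 3 against (Up, C3): payoffs -9, 2 → best response Beta.
Player 3 against (Down, C1): payoffs -4, -7 → best response Alpha.
Player 3 against (Down, C2): payoffs -1, 2 → best response Beta.
Player 3 against (Down, C3): payoffs -1, 7 → best response Beta.
Mutual best responses: (Up, C1, Beta); (Down, C2, Beta).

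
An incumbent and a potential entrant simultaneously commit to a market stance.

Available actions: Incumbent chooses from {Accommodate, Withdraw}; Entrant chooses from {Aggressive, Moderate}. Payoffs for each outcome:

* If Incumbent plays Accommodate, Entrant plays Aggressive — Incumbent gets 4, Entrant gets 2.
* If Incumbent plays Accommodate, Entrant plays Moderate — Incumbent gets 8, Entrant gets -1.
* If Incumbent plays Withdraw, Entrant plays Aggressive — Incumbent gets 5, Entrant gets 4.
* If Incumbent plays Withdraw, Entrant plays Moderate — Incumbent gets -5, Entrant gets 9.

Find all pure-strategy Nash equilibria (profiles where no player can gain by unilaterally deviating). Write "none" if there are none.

Mark each player's best response to every combination of opponents' strategies; a profile where every player is best-responding is a pure Nash equilibrium.
Incumbent against Aggressive: payoffs 4, 5 → best response Withdraw.
Incumbent against Moderate: payoffs 8, -5 → best response Accommodate.
Entrant against Accommodate: payoffs 2, -1 → best response Aggressive.
Entrant against Withdraw: payoffs 4, 9 → best response Moderate.
No profile is a mutual best response for all players.

none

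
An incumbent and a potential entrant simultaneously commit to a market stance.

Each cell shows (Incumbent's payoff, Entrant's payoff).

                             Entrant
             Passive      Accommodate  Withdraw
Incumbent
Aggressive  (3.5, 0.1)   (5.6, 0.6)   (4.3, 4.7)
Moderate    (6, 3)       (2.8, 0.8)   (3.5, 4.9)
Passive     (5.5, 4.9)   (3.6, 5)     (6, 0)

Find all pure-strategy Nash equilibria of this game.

For each player, find the best response to each opponent profile; mutual best responses are the pure NE.
Incumbent against Passive: payoffs 3.5, 6, 5.5 → best response Moderate.
Incumbent against Accommodate: payoffs 5.6, 2.8, 3.6 → best response Aggressive.
Incumbent against Withdraw: payoffs 4.3, 3.5, 6 → best response Passive.
Entrant against Aggressive: payoffs 0.1, 0.6, 4.7 → best response Withdraw.
Entrant against Moderate: payoffs 3, 0.8, 4.9 → best response Withdraw.
Entrant against Passive: payoffs 4.9, 5, 0 → best response Accommodate.
No profile is a mutual best response for all players.

No pure-strategy Nash equilibrium.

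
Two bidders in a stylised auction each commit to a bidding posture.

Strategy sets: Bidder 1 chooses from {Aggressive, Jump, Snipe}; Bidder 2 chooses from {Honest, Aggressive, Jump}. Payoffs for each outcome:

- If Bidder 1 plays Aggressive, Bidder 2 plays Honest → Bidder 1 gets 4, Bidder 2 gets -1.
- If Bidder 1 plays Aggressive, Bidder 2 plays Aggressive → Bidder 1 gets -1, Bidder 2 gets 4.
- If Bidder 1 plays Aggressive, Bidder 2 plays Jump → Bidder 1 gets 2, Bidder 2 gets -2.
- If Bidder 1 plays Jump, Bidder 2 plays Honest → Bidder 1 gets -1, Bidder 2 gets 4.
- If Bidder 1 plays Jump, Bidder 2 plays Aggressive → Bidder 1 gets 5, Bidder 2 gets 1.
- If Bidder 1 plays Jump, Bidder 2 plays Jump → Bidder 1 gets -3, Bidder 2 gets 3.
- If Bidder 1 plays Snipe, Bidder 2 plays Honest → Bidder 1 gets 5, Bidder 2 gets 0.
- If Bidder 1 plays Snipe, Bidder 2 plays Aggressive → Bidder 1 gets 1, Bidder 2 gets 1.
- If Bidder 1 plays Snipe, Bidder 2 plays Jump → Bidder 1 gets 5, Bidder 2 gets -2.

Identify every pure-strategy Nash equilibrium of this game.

none

For each player, find the best response to each opponent profile; mutual best responses are the pure NE.
Bidder 1 against Honest: payoffs 4, -1, 5 → best response Snipe.
Bidder 1 against Aggressive: payoffs -1, 5, 1 → best response Jump.
Bidder 1 against Jump: payoffs 2, -3, 5 → best response Snipe.
Bidder 2 against Aggressive: payoffs -1, 4, -2 → best response Aggressive.
Bidder 2 against Jump: payoffs 4, 1, 3 → best response Honest.
Bidder 2 against Snipe: payoffs 0, 1, -2 → best response Aggressive.
No profile is a mutual best response for all players.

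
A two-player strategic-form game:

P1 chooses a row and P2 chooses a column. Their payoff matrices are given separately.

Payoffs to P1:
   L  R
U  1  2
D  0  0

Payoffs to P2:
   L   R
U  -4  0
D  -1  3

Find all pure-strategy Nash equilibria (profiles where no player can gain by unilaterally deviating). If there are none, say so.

The unique pure-strategy Nash equilibrium is (U, R).

(U, L): P2 can switch to R (-4 → 0). Not NE.
(U, R): P1 gets 2, best alternative 0; P2 gets 0, best alternative -4. No profitable deviation — NE.
(D, L): P1 can switch to U (0 → 1). Not NE.
(D, R): P1 can switch to U (0 → 2). Not NE.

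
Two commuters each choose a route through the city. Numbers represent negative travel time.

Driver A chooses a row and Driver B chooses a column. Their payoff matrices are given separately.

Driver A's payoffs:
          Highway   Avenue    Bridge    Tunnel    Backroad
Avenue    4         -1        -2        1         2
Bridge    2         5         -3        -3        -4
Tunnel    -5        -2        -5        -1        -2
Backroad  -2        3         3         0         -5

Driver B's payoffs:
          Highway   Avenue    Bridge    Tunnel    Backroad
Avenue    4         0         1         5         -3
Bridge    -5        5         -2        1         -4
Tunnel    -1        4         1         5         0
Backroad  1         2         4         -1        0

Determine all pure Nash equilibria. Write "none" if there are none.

Mark each player's best response to every combination of opponents' strategies; a profile where every player is best-responding is a pure Nash equilibrium.
Driver A against Highway: payoffs 4, 2, -5, -2 → best response Avenue.
Driver A against Avenue: payoffs -1, 5, -2, 3 → best response Bridge.
Driver A against Bridge: payoffs -2, -3, -5, 3 → best response Backroad.
Driver A against Tunnel: payoffs 1, -3, -1, 0 → best response Avenue.
Driver A against Backroad: payoffs 2, -4, -2, -5 → best response Avenue.
Driver B against Avenue: payoffs 4, 0, 1, 5, -3 → best response Tunnel.
Driver B against Bridge: payoffs -5, 5, -2, 1, -4 → best response Avenue.
Driver B against Tunnel: payoffs -1, 4, 1, 5, 0 → best response Tunnel.
Driver B against Backroad: payoffs 1, 2, 4, -1, 0 → best response Bridge.
Mutual best responses: (Avenue, Tunnel); (Bridge, Avenue); (Backroad, Bridge).

The pure Nash equilibria are (Avenue, Tunnel) and (Bridge, Avenue) and (Backroad, Bridge).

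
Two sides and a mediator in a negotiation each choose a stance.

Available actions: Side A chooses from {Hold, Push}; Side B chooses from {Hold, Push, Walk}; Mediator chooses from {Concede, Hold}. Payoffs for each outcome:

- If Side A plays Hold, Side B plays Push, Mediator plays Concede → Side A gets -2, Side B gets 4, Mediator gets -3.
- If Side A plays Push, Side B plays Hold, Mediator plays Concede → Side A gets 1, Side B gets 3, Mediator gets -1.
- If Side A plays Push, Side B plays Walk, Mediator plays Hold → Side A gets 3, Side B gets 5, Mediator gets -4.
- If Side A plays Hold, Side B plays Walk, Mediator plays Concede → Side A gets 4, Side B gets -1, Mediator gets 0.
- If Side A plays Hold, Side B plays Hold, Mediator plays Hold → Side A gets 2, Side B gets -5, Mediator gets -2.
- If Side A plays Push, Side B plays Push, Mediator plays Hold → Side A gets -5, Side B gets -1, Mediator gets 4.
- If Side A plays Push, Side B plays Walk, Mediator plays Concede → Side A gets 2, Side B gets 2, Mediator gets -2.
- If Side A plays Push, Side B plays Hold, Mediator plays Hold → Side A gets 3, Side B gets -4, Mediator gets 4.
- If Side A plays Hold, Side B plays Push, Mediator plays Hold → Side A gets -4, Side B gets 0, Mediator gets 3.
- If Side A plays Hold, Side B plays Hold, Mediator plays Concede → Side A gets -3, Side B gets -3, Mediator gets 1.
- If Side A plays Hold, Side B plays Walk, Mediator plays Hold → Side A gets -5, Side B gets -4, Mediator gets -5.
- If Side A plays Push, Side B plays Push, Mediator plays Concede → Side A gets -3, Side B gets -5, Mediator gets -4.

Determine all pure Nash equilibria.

For each player, find the best response to each opponent profile; mutual best responses are the pure NE.
Side A against (Hold, Concede): payoffs -3, 1 → best response Push.
Side A against (Hold, Hold): payoffs 2, 3 → best response Push.
Side A against (Push, Concede): payoffs -2, -3 → best response Hold.
Side A against (Push, Hold): payoffs -4, -5 → best response Hold.
Side A against (Walk, Concede): payoffs 4, 2 → best response Hold.
Side A against (Walk, Hold): payoffs -5, 3 → best response Push.
Side B against (Hold, Concede): payoffs -3, 4, -1 → best response Push.
Side B against (Hold, Hold): payoffs -5, 0, -4 → best response Push.
Side B against (Push, Concede): payoffs 3, -5, 2 → best response Hold.
Side B against (Push, Hold): payoffs -4, -1, 5 → best response Walk.
Mediator against (Hold, Hold): payoffs 1, -2 → best response Concede.
Mediator against (Hold, Push): payoffs -3, 3 → best response Hold.
Mediator against (Hold, Walk): payoffs 0, -5 → best response Concede.
Mediator against (Push, Hold): payoffs -1, 4 → best response Hold.
Mediator against (Push, Push): payoffs -4, 4 → best response Hold.
Mediator against (Push, Walk): payoffs -2, -4 → best response Concede.
Mutual best responses: (Hold, Push, Hold).

Pure NE: (Hold, Push, Hold)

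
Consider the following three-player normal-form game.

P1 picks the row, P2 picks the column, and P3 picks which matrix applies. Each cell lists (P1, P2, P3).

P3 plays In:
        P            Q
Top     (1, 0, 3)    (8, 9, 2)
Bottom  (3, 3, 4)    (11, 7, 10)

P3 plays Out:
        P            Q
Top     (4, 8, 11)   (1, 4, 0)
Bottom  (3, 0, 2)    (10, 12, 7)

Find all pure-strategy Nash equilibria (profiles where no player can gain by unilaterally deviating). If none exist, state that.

The pure Nash equilibria are (Top, P, Out); (Bottom, Q, In).

For each player, find the best response to each opponent profile; mutual best responses are the pure NE.
P1 against (P, In): payoffs 1, 3 → best response Bottom.
P1 against (P, Out): payoffs 4, 3 → best response Top.
P1 against (Q, In): payoffs 8, 11 → best response Bottom.
P1 against (Q, Out): payoffs 1, 10 → best response Bottom.
P2 against (Top, In): payoffs 0, 9 → best response Q.
P2 against (Top, Out): payoffs 8, 4 → best response P.
P2 against (Bottom, In): payoffs 3, 7 → best response Q.
P2 against (Bottom, Out): payoffs 0, 12 → best response Q.
P3 against (Top, P): payoffs 3, 11 → best response Out.
P3 against (Top, Q): payoffs 2, 0 → best response In.
P3 against (Bottom, P): payoffs 4, 2 → best response In.
P3 against (Bottom, Q): payoffs 10, 7 → best response In.
Mutual best responses: (Top, P, Out); (Bottom, Q, In).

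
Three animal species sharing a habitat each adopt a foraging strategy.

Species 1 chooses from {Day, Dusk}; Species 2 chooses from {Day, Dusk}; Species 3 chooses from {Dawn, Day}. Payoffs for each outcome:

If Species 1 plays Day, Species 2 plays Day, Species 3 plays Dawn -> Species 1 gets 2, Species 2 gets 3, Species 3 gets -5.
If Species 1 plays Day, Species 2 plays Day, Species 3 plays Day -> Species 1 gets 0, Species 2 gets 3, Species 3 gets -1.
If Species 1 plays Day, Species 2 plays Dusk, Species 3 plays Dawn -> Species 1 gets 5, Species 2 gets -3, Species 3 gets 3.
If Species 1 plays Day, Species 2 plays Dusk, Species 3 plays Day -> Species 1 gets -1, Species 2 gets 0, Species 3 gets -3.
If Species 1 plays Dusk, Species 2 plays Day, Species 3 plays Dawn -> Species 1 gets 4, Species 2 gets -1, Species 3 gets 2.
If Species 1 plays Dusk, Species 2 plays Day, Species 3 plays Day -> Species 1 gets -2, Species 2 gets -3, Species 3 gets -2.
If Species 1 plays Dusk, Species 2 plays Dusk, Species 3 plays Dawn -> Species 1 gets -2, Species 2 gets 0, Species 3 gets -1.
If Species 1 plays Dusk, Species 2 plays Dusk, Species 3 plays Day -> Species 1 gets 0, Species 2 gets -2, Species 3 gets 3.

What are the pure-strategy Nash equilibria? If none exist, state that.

Species 1 against (Day, Dawn): payoffs 2, 4 → best response Dusk.
Species 1 against (Day, Day): payoffs 0, -2 → best response Day.
Species 1 against (Dusk, Dawn): payoffs 5, -2 → best response Day.
Species 1 against (Dusk, Day): payoffs -1, 0 → best response Dusk.
Species 2 against (Day, Dawn): payoffs 3, -3 → best response Day.
Species 2 against (Day, Day): payoffs 3, 0 → best response Day.
Species 2 against (Dusk, Dawn): payoffs -1, 0 → best response Dusk.
Species 2 against (Dusk, Day): payoffs -3, -2 → best response Dusk.
Species 3 against (Day, Day): payoffs -5, -1 → best response Day.
Species 3 against (Day, Dusk): payoffs 3, -3 → best response Dawn.
Species 3 against (Dusk, Day): payoffs 2, -2 → best response Dawn.
Species 3 against (Dusk, Dusk): payoffs -1, 3 → best response Day.
Mutual best responses: (Day, Day, Day); (Dusk, Dusk, Day).

(Day, Day, Day), (Dusk, Dusk, Day)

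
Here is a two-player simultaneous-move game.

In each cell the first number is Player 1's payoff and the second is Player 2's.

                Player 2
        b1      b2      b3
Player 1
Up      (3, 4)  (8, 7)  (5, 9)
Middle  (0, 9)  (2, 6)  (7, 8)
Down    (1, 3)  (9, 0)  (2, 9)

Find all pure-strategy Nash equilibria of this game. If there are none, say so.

none

Player 1 against b1: payoffs 3, 0, 1 → best response Up.
Player 1 against b2: payoffs 8, 2, 9 → best response Down.
Player 1 against b3: payoffs 5, 7, 2 → best response Middle.
Player 2 against Up: payoffs 4, 7, 9 → best response b3.
Player 2 against Middle: payoffs 9, 6, 8 → best response b1.
Player 2 against Down: payoffs 3, 0, 9 → best response b3.
No profile is a mutual best response for all players.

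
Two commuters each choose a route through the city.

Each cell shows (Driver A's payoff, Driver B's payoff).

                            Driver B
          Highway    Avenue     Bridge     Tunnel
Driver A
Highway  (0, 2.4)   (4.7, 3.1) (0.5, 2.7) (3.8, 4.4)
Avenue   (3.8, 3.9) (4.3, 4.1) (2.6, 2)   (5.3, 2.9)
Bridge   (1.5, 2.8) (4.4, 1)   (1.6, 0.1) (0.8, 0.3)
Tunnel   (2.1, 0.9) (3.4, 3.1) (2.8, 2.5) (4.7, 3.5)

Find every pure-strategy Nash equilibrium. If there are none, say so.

none

Mark each player's best response to every combination of opponents' strategies; a profile where every player is best-responding is a pure Nash equilibrium.
Driver A against Highway: payoffs 0, 3.8, 1.5, 2.1 → best response Avenue.
Driver A against Avenue: payoffs 4.7, 4.3, 4.4, 3.4 → best response Highway.
Driver A against Bridge: payoffs 0.5, 2.6, 1.6, 2.8 → best response Tunnel.
Driver A against Tunnel: payoffs 3.8, 5.3, 0.8, 4.7 → best response Avenue.
Driver B against Highway: payoffs 2.4, 3.1, 2.7, 4.4 → best response Tunnel.
Driver B against Avenue: payoffs 3.9, 4.1, 2, 2.9 → best response Avenue.
Driver B against Bridge: payoffs 2.8, 1, 0.1, 0.3 → best response Highway.
Driver B against Tunnel: payoffs 0.9, 3.1, 2.5, 3.5 → best response Tunnel.
No profile is a mutual best response for all players.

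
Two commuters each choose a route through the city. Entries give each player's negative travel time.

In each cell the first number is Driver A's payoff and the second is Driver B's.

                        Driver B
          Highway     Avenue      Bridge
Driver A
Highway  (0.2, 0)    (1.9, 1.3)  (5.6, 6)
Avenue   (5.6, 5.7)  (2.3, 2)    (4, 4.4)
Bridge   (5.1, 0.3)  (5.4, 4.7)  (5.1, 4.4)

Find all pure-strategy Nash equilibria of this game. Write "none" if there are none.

Pure-strategy Nash equilibria: (Highway, Bridge); (Avenue, Highway); (Bridge, Avenue)

For each strategy profile, look for a profitable unilateral deviation.
(Highway, Highway): Driver A can switch to Avenue (0.2 → 5.6). Not NE.
(Highway, Avenue): Driver A can switch to Avenue (1.9 → 2.3). Not NE.
(Highway, Bridge): Driver A gets 5.6, best alternative 5.1; Driver B gets 6, best alternative 1.3. No profitable deviation — NE.
(Avenue, Highway): Driver A gets 5.6, best alternative 5.1; Driver B gets 5.7, best alternative 4.4. No profitable deviation — NE.
(Avenue, Avenue): Driver A can switch to Bridge (2.3 → 5.4). Not NE.
(Avenue, Bridge): Driver A can switch to Highway (4 → 5.6). Not NE.
(Bridge, Highway): Driver A can switch to Avenue (5.1 → 5.6). Not NE.
(Bridge, Avenue): Driver A gets 5.4, best alternative 2.3; Driver B gets 4.7, best alternative 4.4. No profitable deviation — NE.
(Bridge, Bridge): Driver A can switch to Highway (5.1 → 5.6). Not NE.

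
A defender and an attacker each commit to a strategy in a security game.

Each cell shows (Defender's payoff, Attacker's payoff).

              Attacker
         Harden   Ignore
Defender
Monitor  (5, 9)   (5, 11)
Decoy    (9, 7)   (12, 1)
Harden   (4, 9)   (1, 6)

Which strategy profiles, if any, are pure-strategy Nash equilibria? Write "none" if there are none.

Defender against Harden: payoffs 5, 9, 4 → best response Decoy.
Defender against Ignore: payoffs 5, 12, 1 → best response Decoy.
Attacker against Monitor: payoffs 9, 11 → best response Ignore.
Attacker against Decoy: payoffs 7, 1 → best response Harden.
Attacker against Harden: payoffs 9, 6 → best response Harden.
Mutual best responses: (Decoy, Harden).

Pure NE: (Decoy, Harden)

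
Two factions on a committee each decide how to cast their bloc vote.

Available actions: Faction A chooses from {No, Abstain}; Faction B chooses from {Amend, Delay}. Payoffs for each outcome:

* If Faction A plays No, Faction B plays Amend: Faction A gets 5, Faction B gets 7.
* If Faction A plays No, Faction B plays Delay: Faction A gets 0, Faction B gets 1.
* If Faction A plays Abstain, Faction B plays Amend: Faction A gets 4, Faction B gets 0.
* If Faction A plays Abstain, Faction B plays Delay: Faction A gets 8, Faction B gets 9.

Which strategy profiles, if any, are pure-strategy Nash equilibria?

Mark each player's best response to every combination of opponents' strategies; a profile where every player is best-responding is a pure Nash equilibrium.
Faction A against Amend: payoffs 5, 4 → best response No.
Faction A against Delay: payoffs 0, 8 → best response Abstain.
Faction B against No: payoffs 7, 1 → best response Amend.
Faction B against Abstain: payoffs 0, 9 → best response Delay.
Mutual best responses: (No, Amend); (Abstain, Delay).

The pure Nash equilibria are (No, Amend); (Abstain, Delay).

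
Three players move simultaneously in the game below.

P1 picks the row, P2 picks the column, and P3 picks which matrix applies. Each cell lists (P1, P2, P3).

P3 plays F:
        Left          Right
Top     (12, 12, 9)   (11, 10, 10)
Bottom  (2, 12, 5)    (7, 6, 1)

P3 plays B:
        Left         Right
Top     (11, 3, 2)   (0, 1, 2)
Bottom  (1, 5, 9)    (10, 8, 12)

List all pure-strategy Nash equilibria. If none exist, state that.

Pure-strategy Nash equilibria: (Top, Left, F) and (Bottom, Right, B)

Check each profile: it is a Nash equilibrium iff no player can strictly gain by switching unilaterally.
(Top, Left, F): P1 gets 12, best alternative 2; P2 gets 12, best alternative 10; P3 gets 9, best alternative 2. No profitable deviation — NE.
(Top, Left, B): P3 can switch to F (2 → 9). Not NE.
(Top, Right, F): P2 can switch to Left (10 → 12). Not NE.
(Top, Right, B): P1 can switch to Bottom (0 → 10). Not NE.
(Bottom, Left, F): P1 can switch to Top (2 → 12). Not NE.
(Bottom, Left, B): P1 can switch to Top (1 → 11). Not NE.
(Bottom, Right, F): P1 can switch to Top (7 → 11). Not NE.
(Bottom, Right, B): P1 gets 10, best alternative 0; P2 gets 8, best alternative 5; P3 gets 12, best alternative 1. No profitable deviation — NE.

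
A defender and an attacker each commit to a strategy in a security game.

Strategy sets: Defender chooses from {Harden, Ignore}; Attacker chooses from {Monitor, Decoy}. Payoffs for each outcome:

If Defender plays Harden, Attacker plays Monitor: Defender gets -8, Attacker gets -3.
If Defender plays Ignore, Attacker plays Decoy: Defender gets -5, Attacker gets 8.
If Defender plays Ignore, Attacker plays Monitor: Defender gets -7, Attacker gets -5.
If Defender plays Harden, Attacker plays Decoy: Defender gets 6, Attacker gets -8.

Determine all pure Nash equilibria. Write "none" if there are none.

none

Defender against Monitor: payoffs -8, -7 → best response Ignore.
Defender against Decoy: payoffs 6, -5 → best response Harden.
Attacker against Harden: payoffs -3, -8 → best response Monitor.
Attacker against Ignore: payoffs -5, 8 → best response Decoy.
No profile is a mutual best response for all players.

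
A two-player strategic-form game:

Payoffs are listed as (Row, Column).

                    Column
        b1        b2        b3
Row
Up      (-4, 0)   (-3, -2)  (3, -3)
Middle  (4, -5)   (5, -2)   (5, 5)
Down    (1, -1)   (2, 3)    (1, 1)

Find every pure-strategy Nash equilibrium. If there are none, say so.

(Middle, b3)

Row against b1: payoffs -4, 4, 1 → best response Middle.
Row against b2: payoffs -3, 5, 2 → best response Middle.
Row against b3: payoffs 3, 5, 1 → best response Middle.
Column against Up: payoffs 0, -2, -3 → best response b1.
Column against Middle: payoffs -5, -2, 5 → best response b3.
Column against Down: payoffs -1, 3, 1 → best response b2.
Mutual best responses: (Middle, b3).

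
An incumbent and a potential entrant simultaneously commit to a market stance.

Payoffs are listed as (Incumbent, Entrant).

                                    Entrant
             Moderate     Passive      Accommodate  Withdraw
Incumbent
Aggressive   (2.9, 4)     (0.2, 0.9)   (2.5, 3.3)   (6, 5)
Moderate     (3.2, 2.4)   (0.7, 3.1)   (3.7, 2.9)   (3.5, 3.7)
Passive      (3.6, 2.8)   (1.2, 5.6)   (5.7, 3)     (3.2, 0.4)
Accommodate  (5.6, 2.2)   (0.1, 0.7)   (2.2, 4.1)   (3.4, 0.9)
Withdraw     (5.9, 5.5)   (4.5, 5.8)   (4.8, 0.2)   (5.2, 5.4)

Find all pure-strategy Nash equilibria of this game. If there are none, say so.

(Aggressive, Moderate): Incumbent can switch to Moderate (2.9 → 3.2). Not NE.
(Aggressive, Passive): Incumbent can switch to Moderate (0.2 → 0.7). Not NE.
(Aggressive, Accommodate): Incumbent can switch to Moderate (2.5 → 3.7). Not NE.
(Aggressive, Withdraw): Incumbent gets 6, best alternative 5.2; Entrant gets 5, best alternative 4. No profitable deviation — NE.
(Moderate, Moderate): Incumbent can switch to Passive (3.2 → 3.6). Not NE.
(Moderate, Passive): Incumbent can switch to Passive (0.7 → 1.2). Not NE.
(Moderate, Accommodate): Incumbent can switch to Passive (3.7 → 5.7). Not NE.
(Moderate, Withdraw): Incumbent can switch to Aggressive (3.5 → 6). Not NE.
(Passive, Moderate): Incumbent can switch to Accommodate (3.6 → 5.6). Not NE.
(Passive, Passive): Incumbent can switch to Withdraw (1.2 → 4.5). Not NE.
(Passive, Accommodate): Entrant can switch to Passive (3 → 5.6). Not NE.
(Passive, Withdraw): Incumbent can switch to Aggressive (3.2 → 6). Not NE.
(Accommodate, Moderate): Incumbent can switch to Withdraw (5.6 → 5.9). Not NE.
(Withdraw, Passive): Incumbent gets 4.5, best alternative 1.2; Entrant gets 5.8, best alternative 5.5. No profitable deviation — NE.
(The remaining 6 profiles each have a profitable deviation by the same check.)

(Aggressive, Withdraw), (Withdraw, Passive)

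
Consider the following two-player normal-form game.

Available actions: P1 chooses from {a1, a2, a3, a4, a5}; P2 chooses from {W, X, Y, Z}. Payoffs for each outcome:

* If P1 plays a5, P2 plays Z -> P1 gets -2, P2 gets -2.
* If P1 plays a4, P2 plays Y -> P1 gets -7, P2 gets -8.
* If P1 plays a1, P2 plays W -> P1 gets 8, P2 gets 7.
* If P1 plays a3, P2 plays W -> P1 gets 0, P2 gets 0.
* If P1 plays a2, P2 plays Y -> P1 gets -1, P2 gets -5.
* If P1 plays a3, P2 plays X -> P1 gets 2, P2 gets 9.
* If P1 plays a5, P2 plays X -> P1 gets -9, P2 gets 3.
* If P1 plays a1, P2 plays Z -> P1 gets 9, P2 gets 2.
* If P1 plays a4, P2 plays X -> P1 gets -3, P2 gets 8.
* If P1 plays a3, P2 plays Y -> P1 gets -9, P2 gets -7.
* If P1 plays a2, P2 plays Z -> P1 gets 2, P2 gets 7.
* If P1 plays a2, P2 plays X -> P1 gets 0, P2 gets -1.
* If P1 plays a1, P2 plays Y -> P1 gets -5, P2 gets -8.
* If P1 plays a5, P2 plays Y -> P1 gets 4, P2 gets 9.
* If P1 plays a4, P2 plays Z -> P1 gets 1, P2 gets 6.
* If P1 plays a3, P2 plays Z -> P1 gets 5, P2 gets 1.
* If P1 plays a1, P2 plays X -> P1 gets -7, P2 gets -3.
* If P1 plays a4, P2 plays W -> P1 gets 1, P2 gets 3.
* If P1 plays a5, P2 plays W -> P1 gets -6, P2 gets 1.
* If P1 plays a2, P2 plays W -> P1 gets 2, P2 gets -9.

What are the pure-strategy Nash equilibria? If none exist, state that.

Pure-strategy Nash equilibria: (a1, W), (a3, X), (a5, Y)

(a1, W): P1 gets 8, best alternative 2; P2 gets 7, best alternative 2. No profitable deviation — NE.
(a1, X): P1 can switch to a2 (-7 → 0). Not NE.
(a1, Y): P1 can switch to a2 (-5 → -1). Not NE.
(a1, Z): P2 can switch to W (2 → 7). Not NE.
(a2, W): P1 can switch to a1 (2 → 8). Not NE.
(a2, X): P1 can switch to a3 (0 → 2). Not NE.
(a2, Y): P1 can switch to a5 (-1 → 4). Not NE.
(a2, Z): P1 can switch to a1 (2 → 9). Not NE.
(a3, W): P1 can switch to a1 (0 → 8). Not NE.
(a3, X): P1 gets 2, best alternative 0; P2 gets 9, best alternative 1. No profitable deviation — NE.
(a5, Y): P1 gets 4, best alternative -1; P2 gets 9, best alternative 3. No profitable deviation — NE.
(The remaining 9 profiles each have a profitable deviation by the same check.)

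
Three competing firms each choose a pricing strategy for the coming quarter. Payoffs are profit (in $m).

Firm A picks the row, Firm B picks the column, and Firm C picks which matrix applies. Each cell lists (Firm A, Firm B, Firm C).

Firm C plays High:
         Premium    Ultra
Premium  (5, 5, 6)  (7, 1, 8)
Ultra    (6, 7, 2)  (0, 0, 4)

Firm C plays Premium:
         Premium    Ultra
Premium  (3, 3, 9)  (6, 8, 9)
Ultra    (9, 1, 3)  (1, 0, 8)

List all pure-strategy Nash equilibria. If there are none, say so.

Pure-strategy Nash equilibria: (Premium, Ultra, Premium), (Ultra, Premium, Premium)

(Premium, Premium, High): Firm A can switch to Ultra (5 → 6). Not NE.
(Premium, Premium, Premium): Firm A can switch to Ultra (3 → 9). Not NE.
(Premium, Ultra, High): Firm B can switch to Premium (1 → 5). Not NE.
(Premium, Ultra, Premium): Firm A gets 6, best alternative 1; Firm B gets 8, best alternative 3; Firm C gets 9, best alternative 8. No profitable deviation — NE.
(Ultra, Premium, High): Firm C can switch to Premium (2 → 3). Not NE.
(Ultra, Premium, Premium): Firm A gets 9, best alternative 3; Firm B gets 1, best alternative 0; Firm C gets 3, best alternative 2. No profitable deviation — NE.
(Ultra, Ultra, High): Firm A can switch to Premium (0 → 7). Not NE.
(Ultra, Ultra, Premium): Firm A can switch to Premium (1 → 6). Not NE.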